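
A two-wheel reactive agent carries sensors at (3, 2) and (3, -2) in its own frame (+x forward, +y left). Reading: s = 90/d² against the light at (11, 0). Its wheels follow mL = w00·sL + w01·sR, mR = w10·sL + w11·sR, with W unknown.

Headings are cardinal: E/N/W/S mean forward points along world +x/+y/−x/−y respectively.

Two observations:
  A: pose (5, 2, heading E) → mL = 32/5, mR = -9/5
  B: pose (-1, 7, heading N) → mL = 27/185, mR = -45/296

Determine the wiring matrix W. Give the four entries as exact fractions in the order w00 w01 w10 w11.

-1 1 -1/2 0

obs A: pose=(5,2,E) → sL=18/5, sR=10, mL=32/5, mR=-9/5
obs B: pose=(-1,7,N) → sL=45/148, sR=9/20, mL=27/185, mR=-45/296
sensor matrix S = [[18/5, 10], [45/148, 9/20]]; det S = -1314/925
solve [mL_A; mL_B] = S·[w00; w01] and [mR_A; mR_B] = S·[w10; w11]:
  w00 = -1, w01 = 1, w10 = -1/2, w11 = 0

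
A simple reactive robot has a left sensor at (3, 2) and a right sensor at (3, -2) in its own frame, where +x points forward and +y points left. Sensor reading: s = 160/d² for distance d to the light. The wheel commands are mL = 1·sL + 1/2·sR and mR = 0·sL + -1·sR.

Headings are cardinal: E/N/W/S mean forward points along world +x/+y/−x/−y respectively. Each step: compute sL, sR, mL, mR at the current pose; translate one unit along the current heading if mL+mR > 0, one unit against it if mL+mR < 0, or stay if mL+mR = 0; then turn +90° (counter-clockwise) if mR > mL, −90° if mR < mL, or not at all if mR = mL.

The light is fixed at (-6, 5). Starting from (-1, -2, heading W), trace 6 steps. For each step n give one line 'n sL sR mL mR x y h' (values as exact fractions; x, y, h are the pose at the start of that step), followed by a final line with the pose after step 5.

n=0: pose=(-1,-2,W); sL=32/17, sR=160/29; mL=2288/493, mR=-160/29; mL+mR=-432/493 → advance -1; mR−mL=-5008/493 → turn -1·90°
n=1: pose=(0,-2,N); sL=5, sR=2; mL=6, mR=-2; mL+mR=4 → advance +1; mR−mL=-8 → turn -1·90°
n=2: pose=(0,-1,E); sL=160/97, sR=32/29; mL=6192/2813, mR=-32/29; mL+mR=3088/2813 → advance +1; mR−mL=-9296/2813 → turn -1·90°
n=3: pose=(1,-1,S); sL=80/81, sR=80/53; mL=7480/4293, mR=-80/53; mL+mR=1000/4293 → advance +1; mR−mL=-13960/4293 → turn -1·90°
n=4: pose=(1,-2,W); sL=160/97, sR=160/41; mL=14320/3977, mR=-160/41; mL+mR=-1200/3977 → advance -1; mR−mL=-29840/3977 → turn -1·90°
n=5: pose=(2,-2,N); sL=40/13, sR=40/29; mL=1420/377, mR=-40/29; mL+mR=900/377 → advance +1; mR−mL=-1940/377 → turn -1·90°

0 32/17 160/29 2288/493 -160/29 -1 -2 W
1 5 2 6 -2 0 -2 N
2 160/97 32/29 6192/2813 -32/29 0 -1 E
3 80/81 80/53 7480/4293 -80/53 1 -1 S
4 160/97 160/41 14320/3977 -160/41 1 -2 W
5 40/13 40/29 1420/377 -40/29 2 -2 N
final 2 -1 E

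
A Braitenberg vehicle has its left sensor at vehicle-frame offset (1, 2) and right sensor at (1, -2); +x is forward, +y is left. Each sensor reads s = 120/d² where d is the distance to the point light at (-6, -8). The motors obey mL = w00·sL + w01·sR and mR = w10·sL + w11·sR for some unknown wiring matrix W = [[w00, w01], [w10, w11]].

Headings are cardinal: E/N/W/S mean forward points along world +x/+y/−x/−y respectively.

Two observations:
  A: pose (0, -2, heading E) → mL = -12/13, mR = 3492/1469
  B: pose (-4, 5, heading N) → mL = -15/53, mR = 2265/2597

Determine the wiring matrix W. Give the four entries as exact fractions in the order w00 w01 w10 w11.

0 -1/2 1/2 1

obs A: pose=(0,-2,E) → sL=120/113, sR=24/13, mL=-12/13, mR=3492/1469
obs B: pose=(-4,5,N) → sL=30/49, sR=30/53, mL=-15/53, mR=2265/2597
sensor matrix S = [[120/113, 24/13], [30/49, 30/53]]; det S = -2018880/3814993
solve [mL_A; mL_B] = S·[w00; w01] and [mR_A; mR_B] = S·[w10; w11]:
  w00 = 0, w01 = -1/2, w10 = 1/2, w11 = 1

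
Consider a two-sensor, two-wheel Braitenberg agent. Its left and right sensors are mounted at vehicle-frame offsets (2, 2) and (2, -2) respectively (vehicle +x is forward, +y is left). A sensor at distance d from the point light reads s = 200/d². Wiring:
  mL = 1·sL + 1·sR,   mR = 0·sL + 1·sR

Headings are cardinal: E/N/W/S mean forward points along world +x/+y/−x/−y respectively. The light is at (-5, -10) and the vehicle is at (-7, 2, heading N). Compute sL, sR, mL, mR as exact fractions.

50/53 50/49 5100/2597 50/49

left sensor world pos  = (-9, 4); dL² = 212
right sensor world pos = (-5, 4); dR² = 196
sL = 200/212 = 50/53
sR = 200/196 = 50/49
mL = 1·sL + 1·sR = 5100/2597
mR = 0·sL + 1·sR = 50/49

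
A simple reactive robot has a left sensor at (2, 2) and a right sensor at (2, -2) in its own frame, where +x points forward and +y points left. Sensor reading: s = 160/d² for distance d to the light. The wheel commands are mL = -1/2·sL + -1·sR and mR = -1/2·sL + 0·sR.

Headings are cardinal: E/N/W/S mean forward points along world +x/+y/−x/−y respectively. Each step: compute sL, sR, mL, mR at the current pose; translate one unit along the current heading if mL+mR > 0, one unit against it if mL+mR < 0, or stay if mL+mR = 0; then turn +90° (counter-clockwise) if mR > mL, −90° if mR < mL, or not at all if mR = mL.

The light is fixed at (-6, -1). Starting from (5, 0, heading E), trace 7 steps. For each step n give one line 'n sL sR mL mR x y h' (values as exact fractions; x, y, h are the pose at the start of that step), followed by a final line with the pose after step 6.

n=0: pose=(5,0,E); sL=80/89, sR=16/17; mL=-2104/1513, mR=-40/89; mL+mR=-2784/1513 → advance -1; mR−mL=16/17 → turn +1·90°
n=1: pose=(4,0,N); sL=160/73, sR=160/153; mL=-23920/11169, mR=-80/73; mL+mR=-36160/11169 → advance -1; mR−mL=160/153 → turn +1·90°
n=2: pose=(4,-1,W); sL=40/17, sR=40/17; mL=-60/17, mR=-20/17; mL+mR=-80/17 → advance -1; mR−mL=40/17 → turn +1·90°
n=3: pose=(5,-1,S); sL=160/173, sR=32/17; mL=-6896/2941, mR=-80/173; mL+mR=-8256/2941 → advance -1; mR−mL=32/17 → turn +1·90°
n=4: pose=(5,0,E); sL=80/89, sR=16/17; mL=-2104/1513, mR=-40/89; mL+mR=-2784/1513 → advance -1; mR−mL=16/17 → turn +1·90°
n=5: pose=(4,0,N); sL=160/73, sR=160/153; mL=-23920/11169, mR=-80/73; mL+mR=-36160/11169 → advance -1; mR−mL=160/153 → turn +1·90°
n=6: pose=(4,-1,W); sL=40/17, sR=40/17; mL=-60/17, mR=-20/17; mL+mR=-80/17 → advance -1; mR−mL=40/17 → turn +1·90°

0 80/89 16/17 -2104/1513 -40/89 5 0 E
1 160/73 160/153 -23920/11169 -80/73 4 0 N
2 40/17 40/17 -60/17 -20/17 4 -1 W
3 160/173 32/17 -6896/2941 -80/173 5 -1 S
4 80/89 16/17 -2104/1513 -40/89 5 0 E
5 160/73 160/153 -23920/11169 -80/73 4 0 N
6 40/17 40/17 -60/17 -20/17 4 -1 W
final 5 -1 S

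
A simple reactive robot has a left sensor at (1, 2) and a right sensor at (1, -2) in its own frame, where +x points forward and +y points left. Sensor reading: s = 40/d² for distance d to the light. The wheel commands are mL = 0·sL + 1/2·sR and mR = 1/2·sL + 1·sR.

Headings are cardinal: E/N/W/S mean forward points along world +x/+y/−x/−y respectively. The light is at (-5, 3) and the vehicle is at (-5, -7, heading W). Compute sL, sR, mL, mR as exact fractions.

left sensor world pos  = (-6, -9); dL² = 145
right sensor world pos = (-6, -5); dR² = 65
sL = 40/145 = 8/29
sR = 40/65 = 8/13
mL = 0·sL + 1/2·sR = 4/13
mR = 1/2·sL + 1·sR = 284/377

8/29 8/13 4/13 284/377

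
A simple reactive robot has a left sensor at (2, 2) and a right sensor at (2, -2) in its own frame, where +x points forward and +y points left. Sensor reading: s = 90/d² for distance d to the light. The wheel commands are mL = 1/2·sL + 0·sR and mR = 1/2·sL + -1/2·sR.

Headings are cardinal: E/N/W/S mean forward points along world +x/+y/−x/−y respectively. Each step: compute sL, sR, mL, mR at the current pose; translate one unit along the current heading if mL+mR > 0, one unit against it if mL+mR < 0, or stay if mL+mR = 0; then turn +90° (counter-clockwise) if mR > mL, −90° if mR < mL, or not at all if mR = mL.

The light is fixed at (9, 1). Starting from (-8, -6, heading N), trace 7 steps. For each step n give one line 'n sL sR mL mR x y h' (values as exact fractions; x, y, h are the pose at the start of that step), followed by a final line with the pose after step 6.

n=0: pose=(-8,-6,N); sL=45/193, sR=9/25; mL=45/386, mR=-306/4825; mL+mR=513/9650 → advance +1; mR−mL=-9/50 → turn -1·90°
n=1: pose=(-8,-5,E); sL=90/241, sR=90/289; mL=45/241, mR=2160/69649; mL+mR=15165/69649 → advance +1; mR−mL=-45/289 → turn -1·90°
n=2: pose=(-7,-5,S); sL=9/26, sR=45/194; mL=9/52, mR=72/1261; mL+mR=1161/5044 → advance +1; mR−mL=-45/388 → turn -1·90°
n=3: pose=(-7,-6,W); sL=2/9, sR=90/349; mL=1/9, mR=-56/3141; mL+mR=293/3141 → advance +1; mR−mL=-45/349 → turn -1·90°
n=4: pose=(-8,-6,N); sL=45/193, sR=9/25; mL=45/386, mR=-306/4825; mL+mR=513/9650 → advance +1; mR−mL=-9/50 → turn -1·90°
n=5: pose=(-8,-5,E); sL=90/241, sR=90/289; mL=45/241, mR=2160/69649; mL+mR=15165/69649 → advance +1; mR−mL=-45/289 → turn -1·90°
n=6: pose=(-7,-5,S); sL=9/26, sR=45/194; mL=9/52, mR=72/1261; mL+mR=1161/5044 → advance +1; mR−mL=-45/388 → turn -1·90°

0 45/193 9/25 45/386 -306/4825 -8 -6 N
1 90/241 90/289 45/241 2160/69649 -8 -5 E
2 9/26 45/194 9/52 72/1261 -7 -5 S
3 2/9 90/349 1/9 -56/3141 -7 -6 W
4 45/193 9/25 45/386 -306/4825 -8 -6 N
5 90/241 90/289 45/241 2160/69649 -8 -5 E
6 9/26 45/194 9/52 72/1261 -7 -5 S
final -7 -6 W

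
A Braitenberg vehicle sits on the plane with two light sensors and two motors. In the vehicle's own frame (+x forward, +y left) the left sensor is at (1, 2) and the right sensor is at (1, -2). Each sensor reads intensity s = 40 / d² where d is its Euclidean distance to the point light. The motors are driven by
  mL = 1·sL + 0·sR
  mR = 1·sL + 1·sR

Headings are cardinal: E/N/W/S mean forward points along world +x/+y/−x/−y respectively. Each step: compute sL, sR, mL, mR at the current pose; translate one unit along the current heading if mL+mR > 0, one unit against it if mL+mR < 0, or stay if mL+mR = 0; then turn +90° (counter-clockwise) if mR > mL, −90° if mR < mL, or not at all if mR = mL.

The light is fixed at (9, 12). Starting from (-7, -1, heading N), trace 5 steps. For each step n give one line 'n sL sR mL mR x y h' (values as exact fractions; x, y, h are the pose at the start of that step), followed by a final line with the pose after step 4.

0 10/117 2/17 10/117 404/1989 -7 -1 N
1 8/97 40/389 8/97 6992/37733 -7 0 W
2 20/197 4/53 20/197 1848/10441 -8 0 S
3 40/377 40/481 40/377 2640/13949 -8 -1 E
4 10/117 2/17 10/117 404/1989 -7 -1 N
final -7 0 W

n=0: pose=(-7,-1,N); sL=10/117, sR=2/17; mL=10/117, mR=404/1989; mL+mR=574/1989 → advance +1; mR−mL=2/17 → turn +1·90°
n=1: pose=(-7,0,W); sL=8/97, sR=40/389; mL=8/97, mR=6992/37733; mL+mR=10104/37733 → advance +1; mR−mL=40/389 → turn +1·90°
n=2: pose=(-8,0,S); sL=20/197, sR=4/53; mL=20/197, mR=1848/10441; mL+mR=2908/10441 → advance +1; mR−mL=4/53 → turn +1·90°
n=3: pose=(-8,-1,E); sL=40/377, sR=40/481; mL=40/377, mR=2640/13949; mL+mR=4120/13949 → advance +1; mR−mL=40/481 → turn +1·90°
n=4: pose=(-7,-1,N); sL=10/117, sR=2/17; mL=10/117, mR=404/1989; mL+mR=574/1989 → advance +1; mR−mL=2/17 → turn +1·90°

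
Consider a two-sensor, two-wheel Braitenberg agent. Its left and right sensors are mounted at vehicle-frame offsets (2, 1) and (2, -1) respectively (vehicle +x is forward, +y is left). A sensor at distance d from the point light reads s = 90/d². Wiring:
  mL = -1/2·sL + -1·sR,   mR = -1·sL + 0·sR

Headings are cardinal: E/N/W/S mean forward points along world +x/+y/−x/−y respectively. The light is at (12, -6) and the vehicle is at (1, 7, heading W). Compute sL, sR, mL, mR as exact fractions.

left sensor world pos  = (-1, 6); dL² = 313
right sensor world pos = (-1, 8); dR² = 365
sL = 90/313 = 90/313
sR = 90/365 = 18/73
mL = -1/2·sL + -1·sR = -8919/22849
mR = -1·sL + 0·sR = -90/313

90/313 18/73 -8919/22849 -90/313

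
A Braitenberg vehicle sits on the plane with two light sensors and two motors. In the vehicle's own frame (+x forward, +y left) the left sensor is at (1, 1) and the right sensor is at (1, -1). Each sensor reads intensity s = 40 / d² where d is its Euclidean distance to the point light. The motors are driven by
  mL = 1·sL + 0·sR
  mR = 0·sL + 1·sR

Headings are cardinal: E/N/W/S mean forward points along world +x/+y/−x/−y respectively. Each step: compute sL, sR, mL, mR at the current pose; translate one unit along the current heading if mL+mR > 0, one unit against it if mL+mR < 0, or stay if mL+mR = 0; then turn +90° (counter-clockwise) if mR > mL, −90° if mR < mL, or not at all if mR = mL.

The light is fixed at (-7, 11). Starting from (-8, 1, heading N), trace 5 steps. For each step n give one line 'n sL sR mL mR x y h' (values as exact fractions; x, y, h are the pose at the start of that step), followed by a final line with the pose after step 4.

n=0: pose=(-8,1,N); sL=8/17, sR=40/81; mL=8/17, mR=40/81; mL+mR=1328/1377 → advance +1; mR−mL=32/1377 → turn +1·90°
n=1: pose=(-8,2,W); sL=5/13, sR=10/17; mL=5/13, mR=10/17; mL+mR=215/221 → advance +1; mR−mL=45/221 → turn +1·90°
n=2: pose=(-9,2,S); sL=40/101, sR=40/109; mL=40/101, mR=40/109; mL+mR=8400/11009 → advance +1; mR−mL=-320/11009 → turn -1·90°
n=3: pose=(-9,1,W); sL=4/13, sR=4/9; mL=4/13, mR=4/9; mL+mR=88/117 → advance +1; mR−mL=16/117 → turn +1·90°
n=4: pose=(-10,1,S); sL=8/25, sR=40/137; mL=8/25, mR=40/137; mL+mR=2096/3425 → advance +1; mR−mL=-96/3425 → turn -1·90°

0 8/17 40/81 8/17 40/81 -8 1 N
1 5/13 10/17 5/13 10/17 -8 2 W
2 40/101 40/109 40/101 40/109 -9 2 S
3 4/13 4/9 4/13 4/9 -9 1 W
4 8/25 40/137 8/25 40/137 -10 1 S
final -10 0 W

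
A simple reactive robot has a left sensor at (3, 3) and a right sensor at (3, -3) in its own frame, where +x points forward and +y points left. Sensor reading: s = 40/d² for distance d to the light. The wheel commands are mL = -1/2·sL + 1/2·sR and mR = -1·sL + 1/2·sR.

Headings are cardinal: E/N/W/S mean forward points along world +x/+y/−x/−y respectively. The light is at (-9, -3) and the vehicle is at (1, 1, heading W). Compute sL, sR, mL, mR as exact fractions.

4/5 20/49 -48/245 -146/245

left sensor world pos  = (-2, -2); dL² = 50
right sensor world pos = (-2, 4); dR² = 98
sL = 40/50 = 4/5
sR = 40/98 = 20/49
mL = -1/2·sL + 1/2·sR = -48/245
mR = -1·sL + 1/2·sR = -146/245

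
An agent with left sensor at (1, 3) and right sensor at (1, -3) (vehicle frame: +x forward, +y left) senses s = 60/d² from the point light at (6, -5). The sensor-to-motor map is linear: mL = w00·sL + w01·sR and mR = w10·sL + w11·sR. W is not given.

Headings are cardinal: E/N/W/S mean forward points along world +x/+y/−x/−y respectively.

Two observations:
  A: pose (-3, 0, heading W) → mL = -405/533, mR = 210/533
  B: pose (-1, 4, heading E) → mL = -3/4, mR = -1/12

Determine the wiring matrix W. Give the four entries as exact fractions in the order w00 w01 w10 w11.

obs A: pose=(-3,0,W) → sL=15/26, sR=15/41, mL=-405/533, mR=210/533
obs B: pose=(-1,4,E) → sL=1/3, sR=5/6, mL=-3/4, mR=-1/12
sensor matrix S = [[15/26, 15/41], [1/3, 5/6]]; det S = 765/2132
solve [mL_A; mL_B] = S·[w00; w01] and [mR_A; mR_B] = S·[w10; w11]:
  w00 = -1, w01 = -1/2, w10 = 1, w11 = -1/2

-1 -1/2 1 -1/2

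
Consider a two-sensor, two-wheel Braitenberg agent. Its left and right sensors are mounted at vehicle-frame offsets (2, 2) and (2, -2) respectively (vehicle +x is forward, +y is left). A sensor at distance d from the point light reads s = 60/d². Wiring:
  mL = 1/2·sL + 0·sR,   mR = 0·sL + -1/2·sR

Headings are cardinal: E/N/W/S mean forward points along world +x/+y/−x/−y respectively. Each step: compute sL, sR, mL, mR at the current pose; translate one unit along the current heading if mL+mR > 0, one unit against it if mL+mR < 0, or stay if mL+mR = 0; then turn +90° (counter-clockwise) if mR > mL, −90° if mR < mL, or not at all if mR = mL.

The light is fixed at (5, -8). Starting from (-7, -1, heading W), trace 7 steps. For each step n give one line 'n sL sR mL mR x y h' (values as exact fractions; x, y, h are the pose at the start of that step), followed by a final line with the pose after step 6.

n=0: pose=(-7,-1,W); sL=60/221, sR=60/277; mL=30/221, mR=-30/277; mL+mR=1680/61217 → advance +1; mR−mL=-14940/61217 → turn -1·90°
n=1: pose=(-8,-1,N); sL=10/51, sR=30/101; mL=5/51, mR=-15/101; mL+mR=-260/5151 → advance -1; mR−mL=-1270/5151 → turn -1·90°
n=2: pose=(-8,-2,E); sL=12/37, sR=60/137; mL=6/37, mR=-30/137; mL+mR=-288/5069 → advance -1; mR−mL=-1932/5069 → turn -1·90°
n=3: pose=(-9,-2,S); sL=3/8, sR=15/68; mL=3/16, mR=-15/136; mL+mR=21/272 → advance +1; mR−mL=-81/272 → turn -1·90°
n=4: pose=(-9,-3,W); sL=12/53, sR=12/61; mL=6/53, mR=-6/61; mL+mR=48/3233 → advance +1; mR−mL=-684/3233 → turn -1·90°
n=5: pose=(-10,-3,N); sL=30/169, sR=30/109; mL=15/169, mR=-15/109; mL+mR=-900/18421 → advance -1; mR−mL=-4170/18421 → turn -1·90°
n=6: pose=(-10,-4,E); sL=12/41, sR=60/173; mL=6/41, mR=-30/173; mL+mR=-192/7093 → advance -1; mR−mL=-2268/7093 → turn -1·90°

0 60/221 60/277 30/221 -30/277 -7 -1 W
1 10/51 30/101 5/51 -15/101 -8 -1 N
2 12/37 60/137 6/37 -30/137 -8 -2 E
3 3/8 15/68 3/16 -15/136 -9 -2 S
4 12/53 12/61 6/53 -6/61 -9 -3 W
5 30/169 30/109 15/169 -15/109 -10 -3 N
6 12/41 60/173 6/41 -30/173 -10 -4 E
final -11 -4 S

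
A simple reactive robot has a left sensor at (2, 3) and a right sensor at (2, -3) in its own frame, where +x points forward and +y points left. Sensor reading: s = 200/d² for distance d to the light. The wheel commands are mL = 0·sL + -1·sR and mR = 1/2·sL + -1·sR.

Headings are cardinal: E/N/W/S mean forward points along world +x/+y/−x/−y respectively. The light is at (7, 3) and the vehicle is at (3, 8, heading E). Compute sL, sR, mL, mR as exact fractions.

left sensor world pos  = (5, 11); dL² = 68
right sensor world pos = (5, 5); dR² = 8
sL = 200/68 = 50/17
sR = 200/8 = 25
mL = 0·sL + -1·sR = -25
mR = 1/2·sL + -1·sR = -400/17

50/17 25 -25 -400/17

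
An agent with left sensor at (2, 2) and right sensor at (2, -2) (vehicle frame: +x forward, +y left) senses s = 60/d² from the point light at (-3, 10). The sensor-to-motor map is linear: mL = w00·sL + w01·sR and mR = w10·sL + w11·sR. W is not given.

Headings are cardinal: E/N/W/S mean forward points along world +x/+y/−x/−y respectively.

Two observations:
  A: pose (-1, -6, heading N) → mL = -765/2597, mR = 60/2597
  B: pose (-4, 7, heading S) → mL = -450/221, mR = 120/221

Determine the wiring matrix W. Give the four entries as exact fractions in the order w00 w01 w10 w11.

obs A: pose=(-1,-6,N) → sL=15/49, sR=15/53, mL=-765/2597, mR=60/2597
obs B: pose=(-4,7,S) → sL=30/13, sR=30/17, mL=-450/221, mR=120/221
sensor matrix S = [[15/49, 15/53], [30/13, 30/17]]; det S = -64800/573937
solve [mL_A; mL_B] = S·[w00; w01] and [mR_A; mR_B] = S·[w10; w11]:
  w00 = -1/2, w01 = -1/2, w10 = 1, w11 = -1

-1/2 -1/2 1 -1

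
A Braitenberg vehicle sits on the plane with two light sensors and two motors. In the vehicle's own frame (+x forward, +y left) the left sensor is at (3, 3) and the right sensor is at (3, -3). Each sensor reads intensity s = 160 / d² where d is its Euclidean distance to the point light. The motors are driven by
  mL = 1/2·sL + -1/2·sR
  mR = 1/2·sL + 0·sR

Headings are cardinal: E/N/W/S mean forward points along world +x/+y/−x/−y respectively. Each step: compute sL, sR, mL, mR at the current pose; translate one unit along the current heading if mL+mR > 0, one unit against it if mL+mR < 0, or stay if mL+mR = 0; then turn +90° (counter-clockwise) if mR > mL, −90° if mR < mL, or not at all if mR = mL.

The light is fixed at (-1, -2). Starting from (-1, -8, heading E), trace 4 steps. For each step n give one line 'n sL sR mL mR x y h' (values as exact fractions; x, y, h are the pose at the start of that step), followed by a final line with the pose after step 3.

n=0: pose=(-1,-8,E); sL=80/9, sR=16/9; mL=32/9, mR=40/9; mL+mR=8 → advance +1; mR−mL=8/9 → turn +1·90°
n=1: pose=(0,-8,N); sL=160/13, sR=32/5; mL=192/65, mR=80/13; mL+mR=592/65 → advance +1; mR−mL=16/5 → turn +1·90°
n=2: pose=(0,-7,W); sL=40/17, sR=20; mL=-150/17, mR=20/17; mL+mR=-130/17 → advance -1; mR−mL=10 → turn +1·90°
n=3: pose=(1,-7,S); sL=160/89, sR=32/13; mL=-384/1157, mR=80/89; mL+mR=656/1157 → advance +1; mR−mL=16/13 → turn +1·90°

0 80/9 16/9 32/9 40/9 -1 -8 E
1 160/13 32/5 192/65 80/13 0 -8 N
2 40/17 20 -150/17 20/17 0 -7 W
3 160/89 32/13 -384/1157 80/89 1 -7 S
final 1 -8 E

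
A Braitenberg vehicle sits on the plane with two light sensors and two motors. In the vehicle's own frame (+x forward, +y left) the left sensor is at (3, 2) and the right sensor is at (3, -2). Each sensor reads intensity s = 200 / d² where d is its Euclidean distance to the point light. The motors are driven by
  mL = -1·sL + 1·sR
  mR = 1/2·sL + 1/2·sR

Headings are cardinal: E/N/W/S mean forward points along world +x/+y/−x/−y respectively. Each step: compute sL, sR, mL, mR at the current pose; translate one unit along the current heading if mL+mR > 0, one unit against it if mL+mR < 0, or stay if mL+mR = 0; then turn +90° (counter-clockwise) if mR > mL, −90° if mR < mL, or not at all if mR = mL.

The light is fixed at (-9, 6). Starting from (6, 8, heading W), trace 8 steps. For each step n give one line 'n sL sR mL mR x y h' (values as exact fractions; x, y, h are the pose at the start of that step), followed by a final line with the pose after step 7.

0 25/18 5/4 -5/36 95/72 6 8 W
1 200/257 40/29 4480/7453 8040/7453 5 8 S
2 100/149 20/29 80/4321 2940/4321 5 7 E
3 40/37 40/61 -960/2257 1960/2257 6 7 N
4 25/18 5/4 -5/36 95/72 6 8 W
5 200/257 40/29 4480/7453 8040/7453 5 8 S
6 100/149 20/29 80/4321 2940/4321 5 7 E
7 40/37 40/61 -960/2257 1960/2257 6 7 N
final 6 8 W

n=0: pose=(6,8,W); sL=25/18, sR=5/4; mL=-5/36, mR=95/72; mL+mR=85/72 → advance +1; mR−mL=35/24 → turn +1·90°
n=1: pose=(5,8,S); sL=200/257, sR=40/29; mL=4480/7453, mR=8040/7453; mL+mR=12520/7453 → advance +1; mR−mL=3560/7453 → turn +1·90°
n=2: pose=(5,7,E); sL=100/149, sR=20/29; mL=80/4321, mR=2940/4321; mL+mR=3020/4321 → advance +1; mR−mL=2860/4321 → turn +1·90°
n=3: pose=(6,7,N); sL=40/37, sR=40/61; mL=-960/2257, mR=1960/2257; mL+mR=1000/2257 → advance +1; mR−mL=2920/2257 → turn +1·90°
n=4: pose=(6,8,W); sL=25/18, sR=5/4; mL=-5/36, mR=95/72; mL+mR=85/72 → advance +1; mR−mL=35/24 → turn +1·90°
n=5: pose=(5,8,S); sL=200/257, sR=40/29; mL=4480/7453, mR=8040/7453; mL+mR=12520/7453 → advance +1; mR−mL=3560/7453 → turn +1·90°
n=6: pose=(5,7,E); sL=100/149, sR=20/29; mL=80/4321, mR=2940/4321; mL+mR=3020/4321 → advance +1; mR−mL=2860/4321 → turn +1·90°
n=7: pose=(6,7,N); sL=40/37, sR=40/61; mL=-960/2257, mR=1960/2257; mL+mR=1000/2257 → advance +1; mR−mL=2920/2257 → turn +1·90°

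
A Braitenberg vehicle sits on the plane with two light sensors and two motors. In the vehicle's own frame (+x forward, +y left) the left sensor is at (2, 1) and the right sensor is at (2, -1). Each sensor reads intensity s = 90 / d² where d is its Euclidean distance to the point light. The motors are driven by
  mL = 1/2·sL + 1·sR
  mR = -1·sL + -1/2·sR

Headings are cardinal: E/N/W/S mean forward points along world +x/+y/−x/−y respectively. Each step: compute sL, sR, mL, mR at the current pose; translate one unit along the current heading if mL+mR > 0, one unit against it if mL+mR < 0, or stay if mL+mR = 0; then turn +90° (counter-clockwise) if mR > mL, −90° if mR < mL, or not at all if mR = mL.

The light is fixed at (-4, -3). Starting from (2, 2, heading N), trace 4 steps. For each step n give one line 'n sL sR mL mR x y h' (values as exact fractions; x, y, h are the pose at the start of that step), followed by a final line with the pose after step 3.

n=0: pose=(2,2,N); sL=45/37, sR=45/49; mL=5535/3626, mR=-6075/3626; mL+mR=-270/1813 → advance -1; mR−mL=-5805/1813 → turn -1·90°
n=1: pose=(2,1,E); sL=90/89, sR=90/73; mL=11295/6497, mR=-10575/6497; mL+mR=720/6497 → advance +1; mR−mL=-21870/6497 → turn -1·90°
n=2: pose=(3,1,S); sL=45/34, sR=9/4; mL=99/34, mR=-333/136; mL+mR=63/136 → advance +1; mR−mL=-729/136 → turn -1·90°
n=3: pose=(3,0,W); sL=90/29, sR=90/41; mL=4455/1189, mR=-4995/1189; mL+mR=-540/1189 → advance -1; mR−mL=-9450/1189 → turn -1·90°

0 45/37 45/49 5535/3626 -6075/3626 2 2 N
1 90/89 90/73 11295/6497 -10575/6497 2 1 E
2 45/34 9/4 99/34 -333/136 3 1 S
3 90/29 90/41 4455/1189 -4995/1189 3 0 W
final 4 0 N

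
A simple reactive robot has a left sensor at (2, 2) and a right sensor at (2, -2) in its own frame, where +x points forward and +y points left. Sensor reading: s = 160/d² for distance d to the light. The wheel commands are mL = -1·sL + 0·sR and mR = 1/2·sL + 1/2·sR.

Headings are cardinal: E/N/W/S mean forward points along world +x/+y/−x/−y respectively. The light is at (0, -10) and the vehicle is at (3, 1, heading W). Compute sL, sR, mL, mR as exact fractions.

80/41 16/17 -80/41 1008/697

left sensor world pos  = (1, -1); dL² = 82
right sensor world pos = (1, 3); dR² = 170
sL = 160/82 = 80/41
sR = 160/170 = 16/17
mL = -1·sL + 0·sR = -80/41
mR = 1/2·sL + 1/2·sR = 1008/697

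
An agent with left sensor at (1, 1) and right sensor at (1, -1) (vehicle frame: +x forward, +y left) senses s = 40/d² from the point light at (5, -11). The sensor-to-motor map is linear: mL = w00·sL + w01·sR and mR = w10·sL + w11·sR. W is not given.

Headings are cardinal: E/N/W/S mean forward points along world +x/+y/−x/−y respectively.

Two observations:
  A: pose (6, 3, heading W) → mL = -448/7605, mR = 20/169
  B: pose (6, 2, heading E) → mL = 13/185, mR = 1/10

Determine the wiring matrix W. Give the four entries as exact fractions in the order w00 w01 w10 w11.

-1 1 1/2 0

obs A: pose=(6,3,W) → sL=40/169, sR=8/45, mL=-448/7605, mR=20/169
obs B: pose=(6,2,E) → sL=1/5, sR=10/37, mL=13/185, mR=1/10
sensor matrix S = [[40/169, 8/45], [1/5, 10/37]]; det S = 39976/1406925
solve [mL_A; mL_B] = S·[w00; w01] and [mR_A; mR_B] = S·[w10; w11]:
  w00 = -1, w01 = 1, w10 = 1/2, w11 = 0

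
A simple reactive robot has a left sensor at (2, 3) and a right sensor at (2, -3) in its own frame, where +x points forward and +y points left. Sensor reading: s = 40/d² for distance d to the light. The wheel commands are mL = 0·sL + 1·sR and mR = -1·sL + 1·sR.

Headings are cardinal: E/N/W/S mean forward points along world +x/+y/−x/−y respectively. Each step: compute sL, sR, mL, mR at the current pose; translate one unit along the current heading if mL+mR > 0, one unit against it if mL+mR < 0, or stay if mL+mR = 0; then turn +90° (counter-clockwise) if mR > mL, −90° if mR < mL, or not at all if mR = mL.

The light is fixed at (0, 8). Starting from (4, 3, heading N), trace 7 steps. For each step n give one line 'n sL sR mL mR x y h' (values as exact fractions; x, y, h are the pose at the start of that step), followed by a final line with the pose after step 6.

n=0: pose=(4,3,N); sL=4, sR=20/29; mL=20/29, mR=-96/29; mL+mR=-76/29 → advance -1; mR−mL=-4 → turn -1·90°
n=1: pose=(4,2,E); sL=8/9, sR=40/117; mL=40/117, mR=-64/117; mL+mR=-8/39 → advance -1; mR−mL=-8/9 → turn -1·90°
n=2: pose=(3,2,S); sL=2/5, sR=5/8; mL=5/8, mR=9/40; mL+mR=17/20 → advance +1; mR−mL=-2/5 → turn -1·90°
n=3: pose=(3,1,W); sL=40/101, sR=40/17; mL=40/17, mR=3360/1717; mL+mR=7400/1717 → advance +1; mR−mL=-40/101 → turn -1·90°
n=4: pose=(2,1,N); sL=20/13, sR=4/5; mL=4/5, mR=-48/65; mL+mR=4/65 → advance +1; mR−mL=-20/13 → turn -1·90°
n=5: pose=(2,2,E); sL=8/5, sR=40/97; mL=40/97, mR=-576/485; mL+mR=-376/485 → advance -1; mR−mL=-8/5 → turn -1·90°
n=6: pose=(1,2,S); sL=1/2, sR=10/17; mL=10/17, mR=3/34; mL+mR=23/34 → advance +1; mR−mL=-1/2 → turn -1·90°

0 4 20/29 20/29 -96/29 4 3 N
1 8/9 40/117 40/117 -64/117 4 2 E
2 2/5 5/8 5/8 9/40 3 2 S
3 40/101 40/17 40/17 3360/1717 3 1 W
4 20/13 4/5 4/5 -48/65 2 1 N
5 8/5 40/97 40/97 -576/485 2 2 E
6 1/2 10/17 10/17 3/34 1 2 S
final 1 1 W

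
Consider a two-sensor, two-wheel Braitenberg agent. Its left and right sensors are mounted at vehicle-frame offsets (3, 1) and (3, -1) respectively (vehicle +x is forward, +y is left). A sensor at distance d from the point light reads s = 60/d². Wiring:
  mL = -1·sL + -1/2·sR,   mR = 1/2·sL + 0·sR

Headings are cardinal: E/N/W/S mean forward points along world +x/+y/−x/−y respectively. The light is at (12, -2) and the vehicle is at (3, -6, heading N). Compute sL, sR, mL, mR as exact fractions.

left sensor world pos  = (2, -3); dL² = 101
right sensor world pos = (4, -3); dR² = 65
sL = 60/101 = 60/101
sR = 60/65 = 12/13
mL = -1·sL + -1/2·sR = -1386/1313
mR = 1/2·sL + 0·sR = 30/101

60/101 12/13 -1386/1313 30/101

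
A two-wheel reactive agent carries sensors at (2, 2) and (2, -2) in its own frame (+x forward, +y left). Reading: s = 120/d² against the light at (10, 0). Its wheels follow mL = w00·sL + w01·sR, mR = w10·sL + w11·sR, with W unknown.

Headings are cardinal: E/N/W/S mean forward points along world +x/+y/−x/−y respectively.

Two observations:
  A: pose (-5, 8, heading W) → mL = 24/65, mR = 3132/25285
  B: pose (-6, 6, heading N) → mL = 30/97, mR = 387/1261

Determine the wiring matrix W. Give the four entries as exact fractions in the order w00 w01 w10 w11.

1 0 -1/2 1

obs A: pose=(-5,8,W) → sL=24/65, sR=120/389, mL=24/65, mR=3132/25285
obs B: pose=(-6,6,N) → sL=30/97, sR=6/13, mL=30/97, mR=387/1261
sensor matrix S = [[24/65, 120/389], [30/97, 6/13]]; det S = 2391552/31884385
solve [mL_A; mL_B] = S·[w00; w01] and [mR_A; mR_B] = S·[w10; w11]:
  w00 = 1, w01 = 0, w10 = -1/2, w11 = 1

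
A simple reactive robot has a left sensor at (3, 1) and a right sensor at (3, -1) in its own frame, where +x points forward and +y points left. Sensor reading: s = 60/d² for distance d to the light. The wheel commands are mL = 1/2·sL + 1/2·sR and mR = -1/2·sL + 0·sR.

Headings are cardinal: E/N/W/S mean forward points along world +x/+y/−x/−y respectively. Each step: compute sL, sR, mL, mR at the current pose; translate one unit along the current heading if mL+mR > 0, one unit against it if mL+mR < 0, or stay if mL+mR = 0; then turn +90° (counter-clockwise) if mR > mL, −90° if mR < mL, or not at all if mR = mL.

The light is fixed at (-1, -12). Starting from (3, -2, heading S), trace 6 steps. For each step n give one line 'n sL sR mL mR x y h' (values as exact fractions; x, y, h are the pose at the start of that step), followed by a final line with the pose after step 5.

n=0: pose=(3,-2,S); sL=30/37, sR=30/29; mL=990/1073, mR=-15/37; mL+mR=15/29 → advance +1; mR−mL=-1425/1073 → turn -1·90°
n=1: pose=(3,-3,W); sL=12/13, sR=60/101; mL=996/1313, mR=-6/13; mL+mR=30/101 → advance +1; mR−mL=-1602/1313 → turn -1·90°
n=2: pose=(2,-3,N); sL=15/37, sR=3/8; mL=231/592, mR=-15/74; mL+mR=3/16 → advance +1; mR−mL=-351/592 → turn -1·90°
n=3: pose=(2,-2,E); sL=60/157, sR=20/39; mL=2740/6123, mR=-30/157; mL+mR=10/39 → advance +1; mR−mL=-3910/6123 → turn -1·90°
n=4: pose=(3,-2,S); sL=30/37, sR=30/29; mL=990/1073, mR=-15/37; mL+mR=15/29 → advance +1; mR−mL=-1425/1073 → turn -1·90°
n=5: pose=(3,-3,W); sL=12/13, sR=60/101; mL=996/1313, mR=-6/13; mL+mR=30/101 → advance +1; mR−mL=-1602/1313 → turn -1·90°

0 30/37 30/29 990/1073 -15/37 3 -2 S
1 12/13 60/101 996/1313 -6/13 3 -3 W
2 15/37 3/8 231/592 -15/74 2 -3 N
3 60/157 20/39 2740/6123 -30/157 2 -2 E
4 30/37 30/29 990/1073 -15/37 3 -2 S
5 12/13 60/101 996/1313 -6/13 3 -3 W
final 2 -3 N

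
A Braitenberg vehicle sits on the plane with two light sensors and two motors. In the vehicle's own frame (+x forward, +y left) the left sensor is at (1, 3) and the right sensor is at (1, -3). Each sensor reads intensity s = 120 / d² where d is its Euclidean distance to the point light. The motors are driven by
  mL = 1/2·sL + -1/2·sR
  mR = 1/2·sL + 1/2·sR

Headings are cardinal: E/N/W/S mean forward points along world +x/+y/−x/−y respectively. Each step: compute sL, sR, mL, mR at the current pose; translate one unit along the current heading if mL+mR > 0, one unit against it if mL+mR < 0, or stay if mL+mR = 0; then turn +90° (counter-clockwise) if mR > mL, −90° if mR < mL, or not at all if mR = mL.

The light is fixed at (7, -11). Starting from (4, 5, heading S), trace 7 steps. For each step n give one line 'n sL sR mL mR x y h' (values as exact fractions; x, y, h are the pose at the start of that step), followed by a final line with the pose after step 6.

0 8/15 40/87 16/435 72/145 4 5 S
1 15/41 30/37 -675/3034 1785/3034 4 4 E
2 120/281 120/257 -1440/72217 32280/72217 5 4 N
3 60/89 12/37 576/3293 1644/3293 5 5 W
4 8/15 40/87 16/435 72/145 4 5 S
5 15/41 30/37 -675/3034 1785/3034 4 4 E
6 120/281 120/257 -1440/72217 32280/72217 5 4 N
final 5 5 W

n=0: pose=(4,5,S); sL=8/15, sR=40/87; mL=16/435, mR=72/145; mL+mR=8/15 → advance +1; mR−mL=40/87 → turn +1·90°
n=1: pose=(4,4,E); sL=15/41, sR=30/37; mL=-675/3034, mR=1785/3034; mL+mR=15/41 → advance +1; mR−mL=30/37 → turn +1·90°
n=2: pose=(5,4,N); sL=120/281, sR=120/257; mL=-1440/72217, mR=32280/72217; mL+mR=120/281 → advance +1; mR−mL=120/257 → turn +1·90°
n=3: pose=(5,5,W); sL=60/89, sR=12/37; mL=576/3293, mR=1644/3293; mL+mR=60/89 → advance +1; mR−mL=12/37 → turn +1·90°
n=4: pose=(4,5,S); sL=8/15, sR=40/87; mL=16/435, mR=72/145; mL+mR=8/15 → advance +1; mR−mL=40/87 → turn +1·90°
n=5: pose=(4,4,E); sL=15/41, sR=30/37; mL=-675/3034, mR=1785/3034; mL+mR=15/41 → advance +1; mR−mL=30/37 → turn +1·90°
n=6: pose=(5,4,N); sL=120/281, sR=120/257; mL=-1440/72217, mR=32280/72217; mL+mR=120/281 → advance +1; mR−mL=120/257 → turn +1·90°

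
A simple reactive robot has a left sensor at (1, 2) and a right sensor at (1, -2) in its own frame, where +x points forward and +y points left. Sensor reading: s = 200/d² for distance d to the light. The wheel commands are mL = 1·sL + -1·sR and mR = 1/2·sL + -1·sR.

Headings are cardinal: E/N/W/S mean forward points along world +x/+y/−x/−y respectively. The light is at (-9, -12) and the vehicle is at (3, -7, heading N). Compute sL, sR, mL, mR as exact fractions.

25/17 25/29 300/493 -125/986

left sensor world pos  = (1, -6); dL² = 136
right sensor world pos = (5, -6); dR² = 232
sL = 200/136 = 25/17
sR = 200/232 = 25/29
mL = 1·sL + -1·sR = 300/493
mR = 1/2·sL + -1·sR = -125/986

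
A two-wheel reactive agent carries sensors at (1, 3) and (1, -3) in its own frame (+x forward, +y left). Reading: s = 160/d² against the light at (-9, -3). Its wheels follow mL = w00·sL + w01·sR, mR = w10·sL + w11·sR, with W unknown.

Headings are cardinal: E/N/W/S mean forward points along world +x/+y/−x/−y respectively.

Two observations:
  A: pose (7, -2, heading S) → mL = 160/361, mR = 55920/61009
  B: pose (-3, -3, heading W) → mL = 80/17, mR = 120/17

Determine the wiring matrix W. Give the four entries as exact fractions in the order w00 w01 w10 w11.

obs A: pose=(7,-2,S) → sL=160/361, sR=160/169, mL=160/361, mR=55920/61009
obs B: pose=(-3,-3,W) → sL=80/17, sR=80/17, mL=80/17, mR=120/17
sensor matrix S = [[160/361, 160/169], [80/17, 80/17]]; det S = -2457600/1037153
solve [mL_A; mL_B] = S·[w00; w01] and [mR_A; mR_B] = S·[w10; w11]:
  w00 = 1, w01 = 0, w10 = 1, w11 = 1/2

1 0 1 1/2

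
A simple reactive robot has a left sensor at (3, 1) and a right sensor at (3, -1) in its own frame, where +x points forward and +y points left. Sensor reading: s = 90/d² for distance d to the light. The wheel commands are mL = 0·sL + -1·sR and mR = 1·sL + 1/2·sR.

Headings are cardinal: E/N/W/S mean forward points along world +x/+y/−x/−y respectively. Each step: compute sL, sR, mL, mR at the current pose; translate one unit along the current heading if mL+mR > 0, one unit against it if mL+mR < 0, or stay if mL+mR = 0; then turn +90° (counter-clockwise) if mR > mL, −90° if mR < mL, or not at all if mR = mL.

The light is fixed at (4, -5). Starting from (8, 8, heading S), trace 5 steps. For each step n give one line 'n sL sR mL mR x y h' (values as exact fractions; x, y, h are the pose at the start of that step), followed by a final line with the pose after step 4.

0 18/25 90/109 -90/109 3087/2725 8 8 S
1 45/109 9/17 -9/17 2511/3706 8 7 E
2 90/241 10/29 -10/29 3815/6989 9 7 N
3 45/74 9/20 -9/20 1233/1480 9 8 W
4 18/25 90/109 -90/109 3087/2725 8 8 S
final 8 7 E

n=0: pose=(8,8,S); sL=18/25, sR=90/109; mL=-90/109, mR=3087/2725; mL+mR=837/2725 → advance +1; mR−mL=5337/2725 → turn +1·90°
n=1: pose=(8,7,E); sL=45/109, sR=9/17; mL=-9/17, mR=2511/3706; mL+mR=549/3706 → advance +1; mR−mL=4473/3706 → turn +1·90°
n=2: pose=(9,7,N); sL=90/241, sR=10/29; mL=-10/29, mR=3815/6989; mL+mR=1405/6989 → advance +1; mR−mL=6225/6989 → turn +1·90°
n=3: pose=(9,8,W); sL=45/74, sR=9/20; mL=-9/20, mR=1233/1480; mL+mR=567/1480 → advance +1; mR−mL=1899/1480 → turn +1·90°
n=4: pose=(8,8,S); sL=18/25, sR=90/109; mL=-90/109, mR=3087/2725; mL+mR=837/2725 → advance +1; mR−mL=5337/2725 → turn +1·90°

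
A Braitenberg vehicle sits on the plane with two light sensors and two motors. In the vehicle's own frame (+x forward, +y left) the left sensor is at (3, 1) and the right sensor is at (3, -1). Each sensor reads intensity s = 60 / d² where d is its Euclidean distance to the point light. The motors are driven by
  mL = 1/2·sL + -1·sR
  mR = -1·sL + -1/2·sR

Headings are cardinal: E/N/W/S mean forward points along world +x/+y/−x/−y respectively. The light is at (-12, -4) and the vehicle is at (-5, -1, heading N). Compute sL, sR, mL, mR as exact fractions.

left sensor world pos  = (-6, 2); dL² = 72
right sensor world pos = (-4, 2); dR² = 100
sL = 60/72 = 5/6
sR = 60/100 = 3/5
mL = 1/2·sL + -1·sR = -11/60
mR = -1·sL + -1/2·sR = -17/15

5/6 3/5 -11/60 -17/15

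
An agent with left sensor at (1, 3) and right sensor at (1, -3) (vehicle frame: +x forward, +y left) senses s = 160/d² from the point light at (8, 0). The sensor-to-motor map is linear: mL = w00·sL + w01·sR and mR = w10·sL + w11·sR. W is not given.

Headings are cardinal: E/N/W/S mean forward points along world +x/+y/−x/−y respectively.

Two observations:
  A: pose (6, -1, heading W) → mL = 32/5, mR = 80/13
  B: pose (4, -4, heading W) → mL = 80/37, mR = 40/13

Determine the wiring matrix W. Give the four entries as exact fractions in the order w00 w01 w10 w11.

1 0 0 1/2

obs A: pose=(6,-1,W) → sL=32/5, sR=160/13, mL=32/5, mR=80/13
obs B: pose=(4,-4,W) → sL=80/37, sR=80/13, mL=80/37, mR=40/13
sensor matrix S = [[32/5, 160/13], [80/37, 80/13]]; det S = 6144/481
solve [mL_A; mL_B] = S·[w00; w01] and [mR_A; mR_B] = S·[w10; w11]:
  w00 = 1, w01 = 0, w10 = 0, w11 = 1/2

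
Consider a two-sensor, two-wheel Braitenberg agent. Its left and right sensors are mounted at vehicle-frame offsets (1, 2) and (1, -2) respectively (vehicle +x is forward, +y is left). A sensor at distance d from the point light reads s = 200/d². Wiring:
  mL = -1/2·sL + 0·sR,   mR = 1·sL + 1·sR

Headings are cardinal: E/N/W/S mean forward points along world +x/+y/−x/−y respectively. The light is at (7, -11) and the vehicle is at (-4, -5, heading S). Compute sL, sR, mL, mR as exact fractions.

100/53 100/97 -50/53 15000/5141

left sensor world pos  = (-2, -6); dL² = 106
right sensor world pos = (-6, -6); dR² = 194
sL = 200/106 = 100/53
sR = 200/194 = 100/97
mL = -1/2·sL + 0·sR = -50/53
mR = 1·sL + 1·sR = 15000/5141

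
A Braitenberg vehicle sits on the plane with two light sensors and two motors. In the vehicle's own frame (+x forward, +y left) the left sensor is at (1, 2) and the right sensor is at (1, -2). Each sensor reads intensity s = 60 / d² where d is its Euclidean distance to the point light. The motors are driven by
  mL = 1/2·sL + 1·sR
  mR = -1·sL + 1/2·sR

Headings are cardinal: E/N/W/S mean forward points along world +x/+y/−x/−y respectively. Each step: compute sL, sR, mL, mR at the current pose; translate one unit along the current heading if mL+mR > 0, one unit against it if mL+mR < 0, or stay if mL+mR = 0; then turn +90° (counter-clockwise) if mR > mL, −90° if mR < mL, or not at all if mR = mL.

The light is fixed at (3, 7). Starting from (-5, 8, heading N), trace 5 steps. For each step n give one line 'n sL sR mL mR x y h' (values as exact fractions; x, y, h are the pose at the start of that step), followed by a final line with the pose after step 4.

0 15/26 3/2 93/52 9/52 -5 8 N
1 12/13 60/49 1074/637 -198/637 -5 9 E
2 30/13 30/41 1005/533 -1035/533 -4 9 S
3 12/13 60/89 1314/1157 -678/1157 -4 10 W
4 15/29 15/13 1065/754 45/754 -5 10 N
final -5 11 E

n=0: pose=(-5,8,N); sL=15/26, sR=3/2; mL=93/52, mR=9/52; mL+mR=51/26 → advance +1; mR−mL=-21/13 → turn -1·90°
n=1: pose=(-5,9,E); sL=12/13, sR=60/49; mL=1074/637, mR=-198/637; mL+mR=876/637 → advance +1; mR−mL=-1272/637 → turn -1·90°
n=2: pose=(-4,9,S); sL=30/13, sR=30/41; mL=1005/533, mR=-1035/533; mL+mR=-30/533 → advance -1; mR−mL=-2040/533 → turn -1·90°
n=3: pose=(-4,10,W); sL=12/13, sR=60/89; mL=1314/1157, mR=-678/1157; mL+mR=636/1157 → advance +1; mR−mL=-1992/1157 → turn -1·90°
n=4: pose=(-5,10,N); sL=15/29, sR=15/13; mL=1065/754, mR=45/754; mL+mR=555/377 → advance +1; mR−mL=-510/377 → turn -1·90°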